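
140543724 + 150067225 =290610949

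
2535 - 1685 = 850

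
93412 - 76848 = 16564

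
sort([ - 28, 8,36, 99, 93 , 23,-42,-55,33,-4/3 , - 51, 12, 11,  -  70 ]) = [ - 70,-55, - 51,  -  42, - 28,-4/3,8, 11, 12 , 23, 33, 36, 93, 99] 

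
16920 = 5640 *3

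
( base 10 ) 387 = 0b110000011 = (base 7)1062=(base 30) CR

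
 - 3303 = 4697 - 8000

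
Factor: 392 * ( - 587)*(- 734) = 2^4*7^2*367^1*587^1 = 168896336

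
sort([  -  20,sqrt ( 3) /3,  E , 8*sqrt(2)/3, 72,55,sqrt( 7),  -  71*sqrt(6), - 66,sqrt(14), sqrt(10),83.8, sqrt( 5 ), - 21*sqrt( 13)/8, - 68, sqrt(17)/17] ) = [ - 71*sqrt(6), - 68,-66, - 20,  -  21*sqrt( 13)/8,  sqrt( 17)/17,sqrt( 3)/3,sqrt( 5) , sqrt( 7),E,sqrt(10 ),sqrt (14),8*sqrt( 2)/3, 55 , 72, 83.8 ]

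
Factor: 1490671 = 7^1 * 13^1*16381^1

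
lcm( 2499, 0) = 0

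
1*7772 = 7772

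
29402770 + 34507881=63910651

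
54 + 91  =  145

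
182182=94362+87820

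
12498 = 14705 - 2207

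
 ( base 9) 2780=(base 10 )2097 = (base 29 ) 2e9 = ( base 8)4061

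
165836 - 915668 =-749832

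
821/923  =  821/923 = 0.89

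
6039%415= 229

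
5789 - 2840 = 2949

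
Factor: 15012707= 15012707^1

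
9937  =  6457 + 3480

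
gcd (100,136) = 4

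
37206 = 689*54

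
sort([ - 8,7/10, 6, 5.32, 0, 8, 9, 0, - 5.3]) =[ - 8, - 5.3, 0, 0, 7/10,5.32,  6, 8, 9 ]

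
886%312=262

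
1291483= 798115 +493368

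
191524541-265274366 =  - 73749825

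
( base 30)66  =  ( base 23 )82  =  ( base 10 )186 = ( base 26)74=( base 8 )272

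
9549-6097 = 3452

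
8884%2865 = 289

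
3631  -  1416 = 2215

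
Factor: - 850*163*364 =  - 50432200 = -2^3*5^2*7^1  *13^1 * 17^1 * 163^1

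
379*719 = 272501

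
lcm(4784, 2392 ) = 4784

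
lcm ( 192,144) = 576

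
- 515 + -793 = - 1308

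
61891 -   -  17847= 79738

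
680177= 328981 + 351196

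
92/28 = 23/7  =  3.29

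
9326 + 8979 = 18305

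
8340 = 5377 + 2963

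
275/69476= 25/6316 = 0.00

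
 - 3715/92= - 3715/92 = - 40.38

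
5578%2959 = 2619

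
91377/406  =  225 + 27/406 = 225.07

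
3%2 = 1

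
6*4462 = 26772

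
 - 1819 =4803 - 6622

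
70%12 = 10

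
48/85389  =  16/28463 = 0.00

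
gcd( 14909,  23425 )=1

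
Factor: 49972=2^2*13^1 * 31^2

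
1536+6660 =8196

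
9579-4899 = 4680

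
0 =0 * 673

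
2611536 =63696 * 41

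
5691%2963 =2728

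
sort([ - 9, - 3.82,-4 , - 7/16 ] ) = [ - 9,-4, - 3.82,  -  7/16] 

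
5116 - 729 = 4387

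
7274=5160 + 2114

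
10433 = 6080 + 4353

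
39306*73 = 2869338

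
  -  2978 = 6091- 9069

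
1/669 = 1/669 = 0.00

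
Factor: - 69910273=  - 17^1*443^1*9283^1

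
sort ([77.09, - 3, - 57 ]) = [- 57, - 3,77.09]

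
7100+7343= 14443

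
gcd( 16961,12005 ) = 7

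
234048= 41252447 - 41018399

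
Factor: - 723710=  - 2^1*5^1*13^1*19^1*293^1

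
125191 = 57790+67401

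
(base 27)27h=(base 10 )1664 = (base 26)2C0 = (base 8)3200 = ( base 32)1K0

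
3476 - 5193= - 1717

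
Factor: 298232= 2^3*11^1*3389^1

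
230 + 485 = 715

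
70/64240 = 7/6424 = 0.00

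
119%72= 47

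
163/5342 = 163/5342 =0.03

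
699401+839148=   1538549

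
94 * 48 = 4512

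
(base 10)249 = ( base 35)74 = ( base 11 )207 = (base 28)8P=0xf9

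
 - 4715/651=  - 8 + 493/651  =  - 7.24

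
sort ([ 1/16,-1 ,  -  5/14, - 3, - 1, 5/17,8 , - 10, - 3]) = [-10, - 3, - 3, - 1, - 1, - 5/14,  1/16,  5/17,  8] 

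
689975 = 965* 715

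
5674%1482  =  1228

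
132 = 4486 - 4354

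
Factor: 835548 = 2^2*3^1*7^4* 29^1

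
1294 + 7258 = 8552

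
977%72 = 41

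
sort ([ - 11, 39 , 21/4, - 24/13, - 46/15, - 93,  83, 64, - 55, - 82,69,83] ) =[ - 93,- 82, - 55,-11, - 46/15,-24/13,  21/4,39,  64, 69 , 83, 83]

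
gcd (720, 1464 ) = 24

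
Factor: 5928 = 2^3*3^1*13^1*19^1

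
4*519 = 2076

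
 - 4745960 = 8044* ( - 590)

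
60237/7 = 8605 + 2/7= 8605.29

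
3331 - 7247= -3916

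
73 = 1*73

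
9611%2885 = 956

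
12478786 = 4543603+7935183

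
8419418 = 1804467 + 6614951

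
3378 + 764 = 4142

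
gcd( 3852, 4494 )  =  642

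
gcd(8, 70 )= 2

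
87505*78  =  6825390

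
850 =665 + 185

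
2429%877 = 675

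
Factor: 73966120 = 2^3*5^1 * 79^1*89^1*263^1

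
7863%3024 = 1815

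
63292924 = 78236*809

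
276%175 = 101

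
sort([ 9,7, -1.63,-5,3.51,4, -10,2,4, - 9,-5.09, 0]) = [  -  10,-9, - 5.09, - 5,-1.63,0,2,3.51,  4, 4,  7, 9 ] 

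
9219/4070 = 9219/4070 = 2.27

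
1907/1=1907  =  1907.00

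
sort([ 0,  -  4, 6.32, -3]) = [ - 4, - 3,0 , 6.32 ] 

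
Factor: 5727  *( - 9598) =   -  54967746 = - 2^1*3^1*23^1*83^1*4799^1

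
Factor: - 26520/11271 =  - 40/17 =- 2^3*5^1*17^( - 1)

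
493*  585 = 288405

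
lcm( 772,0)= 0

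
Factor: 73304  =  2^3*7^2*11^1  *  17^1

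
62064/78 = 10344/13 = 795.69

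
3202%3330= 3202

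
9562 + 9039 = 18601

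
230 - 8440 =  - 8210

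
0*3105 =0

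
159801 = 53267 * 3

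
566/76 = 7+17/38 = 7.45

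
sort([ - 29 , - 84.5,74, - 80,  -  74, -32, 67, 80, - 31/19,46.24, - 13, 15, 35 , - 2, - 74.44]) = [ - 84.5, - 80, - 74.44, - 74, - 32, - 29, -13, - 2, - 31/19,15 , 35, 46.24, 67,74, 80 ] 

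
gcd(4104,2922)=6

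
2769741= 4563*607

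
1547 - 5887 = -4340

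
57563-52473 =5090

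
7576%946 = 8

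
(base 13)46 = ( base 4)322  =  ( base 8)72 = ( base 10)58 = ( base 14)42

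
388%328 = 60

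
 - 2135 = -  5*427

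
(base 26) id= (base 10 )481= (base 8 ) 741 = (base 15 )221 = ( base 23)kl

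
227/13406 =227/13406  =  0.02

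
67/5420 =67/5420  =  0.01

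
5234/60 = 87+ 7/30= 87.23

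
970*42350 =41079500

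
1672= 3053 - 1381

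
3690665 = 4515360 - 824695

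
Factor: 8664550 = 2^1*5^2*173291^1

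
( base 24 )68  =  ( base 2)10011000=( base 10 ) 152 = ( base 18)88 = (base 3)12122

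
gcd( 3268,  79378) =86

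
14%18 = 14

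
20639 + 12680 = 33319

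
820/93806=410/46903=0.01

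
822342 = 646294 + 176048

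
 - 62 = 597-659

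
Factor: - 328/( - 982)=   164/491 = 2^2  *  41^1 * 491^( - 1) 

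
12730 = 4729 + 8001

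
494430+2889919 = 3384349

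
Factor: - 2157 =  - 3^1*719^1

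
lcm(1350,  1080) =5400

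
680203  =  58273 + 621930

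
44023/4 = 11005 + 3/4 = 11005.75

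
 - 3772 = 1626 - 5398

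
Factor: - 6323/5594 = - 2^( - 1 )*2797^( - 1 )*6323^1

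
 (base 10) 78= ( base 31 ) 2g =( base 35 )28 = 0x4E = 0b1001110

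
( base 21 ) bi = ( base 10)249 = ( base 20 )c9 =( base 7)504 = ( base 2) 11111001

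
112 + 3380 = 3492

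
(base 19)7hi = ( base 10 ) 2868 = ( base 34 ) 2GC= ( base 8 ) 5464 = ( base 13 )13C8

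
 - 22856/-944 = 2857/118=24.21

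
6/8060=3/4030 = 0.00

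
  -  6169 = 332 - 6501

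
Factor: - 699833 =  - 739^1*947^1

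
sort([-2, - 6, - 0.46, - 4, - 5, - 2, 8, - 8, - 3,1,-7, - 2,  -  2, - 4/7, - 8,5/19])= [ - 8, - 8, - 7,-6,-5,-4, - 3,-2,-2, - 2 ,  -  2, - 4/7,-0.46, 5/19, 1, 8 ]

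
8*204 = 1632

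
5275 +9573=14848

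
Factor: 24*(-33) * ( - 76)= 60192 = 2^5* 3^2 *11^1*19^1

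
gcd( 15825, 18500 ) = 25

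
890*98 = 87220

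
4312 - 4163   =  149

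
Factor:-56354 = - 2^1*19^1 * 1483^1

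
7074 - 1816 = 5258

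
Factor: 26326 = 2^1* 13163^1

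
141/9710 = 141/9710  =  0.01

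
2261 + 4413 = 6674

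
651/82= 651/82= 7.94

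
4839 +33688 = 38527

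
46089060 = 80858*570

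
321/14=321/14=22.93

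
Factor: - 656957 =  - 7^1*93851^1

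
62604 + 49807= 112411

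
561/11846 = 561/11846 = 0.05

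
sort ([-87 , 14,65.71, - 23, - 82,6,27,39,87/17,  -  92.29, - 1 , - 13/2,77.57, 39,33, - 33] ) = [ - 92.29, - 87, - 82, - 33 , - 23, - 13/2, - 1, 87/17, 6, 14, 27, 33, 39, 39,65.71,77.57 ]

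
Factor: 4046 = 2^1*7^1*17^2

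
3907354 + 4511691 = 8419045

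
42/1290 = 7/215 = 0.03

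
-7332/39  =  -188  =  - 188.00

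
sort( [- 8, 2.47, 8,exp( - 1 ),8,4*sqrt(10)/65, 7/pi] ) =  [ - 8, 4*sqrt(10 )/65,exp( - 1) , 7/pi, 2.47, 8, 8 ] 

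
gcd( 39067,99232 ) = 7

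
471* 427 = 201117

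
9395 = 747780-738385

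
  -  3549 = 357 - 3906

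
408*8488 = 3463104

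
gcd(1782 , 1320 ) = 66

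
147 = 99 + 48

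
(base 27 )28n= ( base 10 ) 1697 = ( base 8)3241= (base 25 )2HM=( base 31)1NN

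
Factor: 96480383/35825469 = 3^( - 1)*19^( - 1) * 29^(  -  1) * 211^1*21673^( - 1 )*457253^1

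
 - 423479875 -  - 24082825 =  - 399397050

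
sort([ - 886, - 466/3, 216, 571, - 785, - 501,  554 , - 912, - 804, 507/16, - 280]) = [ - 912, - 886,- 804,-785,- 501, - 280, - 466/3, 507/16, 216,554,571] 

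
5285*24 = 126840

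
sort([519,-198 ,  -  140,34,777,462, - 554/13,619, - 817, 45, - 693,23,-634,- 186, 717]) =[ - 817,  -  693 , - 634, - 198, - 186,-140, - 554/13, 23, 34,  45, 462, 519, 619 , 717, 777 ]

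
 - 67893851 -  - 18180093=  - 49713758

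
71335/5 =14267 =14267.00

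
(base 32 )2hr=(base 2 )101000111011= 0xA3B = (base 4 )220323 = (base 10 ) 2619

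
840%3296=840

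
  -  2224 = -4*556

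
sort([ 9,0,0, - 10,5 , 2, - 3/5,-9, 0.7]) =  [ - 10, - 9, - 3/5,0,0,0.7,2 , 5,9] 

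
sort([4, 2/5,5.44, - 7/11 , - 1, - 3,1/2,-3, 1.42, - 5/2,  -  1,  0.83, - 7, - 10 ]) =[-10,-7,-3, - 3,  -  5/2, - 1, - 1, - 7/11, 2/5,1/2,0.83,1.42,4,5.44]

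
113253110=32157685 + 81095425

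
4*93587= 374348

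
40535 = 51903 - 11368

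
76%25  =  1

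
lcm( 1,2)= 2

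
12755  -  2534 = 10221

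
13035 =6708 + 6327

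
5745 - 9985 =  - 4240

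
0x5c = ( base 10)92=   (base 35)2m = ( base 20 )4C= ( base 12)78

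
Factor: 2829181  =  113^1*25037^1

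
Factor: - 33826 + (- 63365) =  - 3^2*10799^1 = - 97191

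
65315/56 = 1166 + 19/56 = 1166.34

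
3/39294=1/13098=0.00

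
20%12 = 8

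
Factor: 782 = 2^1*17^1*23^1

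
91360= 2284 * 40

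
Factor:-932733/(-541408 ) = 2^( - 5)*3^2*7^(-1)*37^1*2417^ ( - 1)*2801^1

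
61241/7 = 8748 + 5/7 = 8748.71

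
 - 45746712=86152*( - 531) 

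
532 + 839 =1371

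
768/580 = 1 + 47/145=1.32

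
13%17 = 13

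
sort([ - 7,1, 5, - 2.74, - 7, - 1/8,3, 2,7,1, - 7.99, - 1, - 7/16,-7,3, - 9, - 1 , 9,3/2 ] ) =[-9, - 7.99, - 7, - 7, - 7, - 2.74,- 1, - 1, - 7/16, - 1/8, 1,  1,3/2,2 , 3,3,  5,7 , 9] 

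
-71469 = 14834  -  86303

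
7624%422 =28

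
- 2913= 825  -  3738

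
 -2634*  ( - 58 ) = 152772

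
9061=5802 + 3259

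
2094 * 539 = 1128666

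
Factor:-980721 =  - 3^3 * 7^1*5189^1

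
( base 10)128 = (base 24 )58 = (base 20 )68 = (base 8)200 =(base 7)242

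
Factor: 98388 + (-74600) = 2^2*19^1*313^1 = 23788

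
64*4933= 315712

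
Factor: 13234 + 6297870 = 2^6 * 31^1*3181^1 =6311104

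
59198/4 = 14799 + 1/2=14799.50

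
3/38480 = 3/38480 = 0.00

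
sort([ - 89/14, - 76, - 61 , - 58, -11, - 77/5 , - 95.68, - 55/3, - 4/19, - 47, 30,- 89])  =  [ - 95.68, - 89, - 76, - 61, - 58, - 47, - 55/3, - 77/5, - 11, - 89/14, - 4/19, 30]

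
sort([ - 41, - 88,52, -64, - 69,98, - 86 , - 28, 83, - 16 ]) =[ - 88, - 86, - 69 , - 64, - 41, - 28, - 16,52,83 , 98 ]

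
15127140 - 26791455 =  - 11664315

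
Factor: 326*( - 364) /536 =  - 14833/67 = -7^1*13^1*67^( - 1)*163^1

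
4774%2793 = 1981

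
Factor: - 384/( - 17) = 2^7*3^1*17^ ( - 1)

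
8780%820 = 580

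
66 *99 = 6534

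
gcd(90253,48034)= 1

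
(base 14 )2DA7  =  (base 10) 8183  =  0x1ff7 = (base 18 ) 174B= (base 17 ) 1B56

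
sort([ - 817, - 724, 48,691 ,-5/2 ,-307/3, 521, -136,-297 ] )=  [- 817 ,-724, - 297, - 136,-307/3 ,-5/2,  48,521,691]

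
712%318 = 76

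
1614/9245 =1614/9245 = 0.17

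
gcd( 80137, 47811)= 1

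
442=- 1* ( - 442)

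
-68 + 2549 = 2481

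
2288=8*286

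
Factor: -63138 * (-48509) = 3062761242 = 2^1*3^1*17^1*179^1*271^1*619^1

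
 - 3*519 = -1557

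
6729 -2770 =3959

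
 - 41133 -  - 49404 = 8271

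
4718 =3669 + 1049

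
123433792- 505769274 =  - 382335482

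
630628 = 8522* 74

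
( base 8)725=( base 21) 117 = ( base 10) 469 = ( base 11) 397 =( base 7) 1240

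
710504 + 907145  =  1617649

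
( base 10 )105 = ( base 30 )3f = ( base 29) 3i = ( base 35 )30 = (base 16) 69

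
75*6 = 450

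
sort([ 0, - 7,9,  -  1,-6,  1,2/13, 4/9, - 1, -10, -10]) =[ - 10 , - 10,-7, - 6,-1,-1,0,2/13,4/9,1,9 ]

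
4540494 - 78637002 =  - 74096508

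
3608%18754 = 3608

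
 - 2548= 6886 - 9434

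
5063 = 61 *83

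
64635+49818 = 114453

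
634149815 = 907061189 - 272911374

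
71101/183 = 71101/183 = 388.53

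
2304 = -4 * ( - 576 ) 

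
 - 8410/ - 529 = 8410/529 = 15.90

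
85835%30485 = 24865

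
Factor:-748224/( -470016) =2^( - 4)*17^(-1)*433^1=433/272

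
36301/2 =18150 + 1/2 =18150.50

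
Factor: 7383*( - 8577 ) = -63323991=   - 3^3*23^1*107^1*953^1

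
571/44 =12 + 43/44 = 12.98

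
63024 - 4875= 58149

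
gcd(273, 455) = 91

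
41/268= 41/268 = 0.15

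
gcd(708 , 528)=12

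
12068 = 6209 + 5859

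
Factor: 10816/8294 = 2^5 * 11^(- 1 )*13^1 * 29^(-1 ) = 416/319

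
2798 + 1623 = 4421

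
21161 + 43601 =64762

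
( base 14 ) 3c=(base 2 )110110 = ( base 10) 54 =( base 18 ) 30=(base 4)312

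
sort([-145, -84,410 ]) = [  -  145, - 84, 410]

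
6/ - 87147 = - 2/29049 = -0.00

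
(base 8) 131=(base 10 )89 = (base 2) 1011001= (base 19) 4D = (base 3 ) 10022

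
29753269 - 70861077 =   -  41107808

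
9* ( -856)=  - 7704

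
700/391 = 700/391 = 1.79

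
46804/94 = 497 + 43/47=497.91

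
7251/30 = 2417/10=241.70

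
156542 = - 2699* ( - 58 )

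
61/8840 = 61/8840 = 0.01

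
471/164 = 2 + 143/164= 2.87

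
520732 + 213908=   734640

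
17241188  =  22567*764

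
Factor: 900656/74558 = 450328/37279 = 2^3*11^( - 1)*181^1 *311^1*3389^( - 1)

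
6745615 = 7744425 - 998810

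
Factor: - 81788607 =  - 3^2*1013^1*8971^1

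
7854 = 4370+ 3484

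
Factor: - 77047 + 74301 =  - 2746  =  - 2^1*1373^1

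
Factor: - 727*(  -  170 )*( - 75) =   -  9269250 = - 2^1*3^1*5^3*17^1*727^1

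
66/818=33/409 = 0.08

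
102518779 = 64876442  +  37642337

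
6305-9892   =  - 3587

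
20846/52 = 400 + 23/26 = 400.88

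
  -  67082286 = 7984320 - 75066606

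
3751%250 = 1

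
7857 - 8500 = -643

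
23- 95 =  - 72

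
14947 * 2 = 29894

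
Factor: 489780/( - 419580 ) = - 907/777 = - 3^(-1 )*7^( - 1)*37^( - 1)*907^1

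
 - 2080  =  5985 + - 8065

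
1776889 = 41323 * 43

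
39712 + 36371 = 76083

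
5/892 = 5/892= 0.01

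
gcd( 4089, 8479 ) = 1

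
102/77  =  102/77=1.32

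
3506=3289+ 217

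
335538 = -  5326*( - 63 )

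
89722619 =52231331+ 37491288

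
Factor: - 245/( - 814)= 2^( - 1 )*5^1*7^2*11^( - 1 )*37^( - 1 ) 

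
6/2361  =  2/787 = 0.00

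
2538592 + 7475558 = 10014150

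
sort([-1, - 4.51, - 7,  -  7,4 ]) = [ - 7, - 7,-4.51, - 1, 4 ]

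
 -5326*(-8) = 42608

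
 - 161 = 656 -817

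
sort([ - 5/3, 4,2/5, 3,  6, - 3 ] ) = [-3,- 5/3, 2/5,3,4,6 ] 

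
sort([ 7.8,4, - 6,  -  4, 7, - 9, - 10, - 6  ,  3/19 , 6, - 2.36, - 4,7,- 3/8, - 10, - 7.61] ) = [ - 10, - 10, - 9, - 7.61, - 6, -6, - 4, - 4, - 2.36, - 3/8,3/19,4  ,  6, 7,  7, 7.8] 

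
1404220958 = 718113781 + 686107177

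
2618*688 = 1801184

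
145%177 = 145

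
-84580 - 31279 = -115859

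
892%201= 88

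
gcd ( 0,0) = 0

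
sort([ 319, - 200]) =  [ - 200, 319 ] 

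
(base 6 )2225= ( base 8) 1011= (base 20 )161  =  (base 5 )4041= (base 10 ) 521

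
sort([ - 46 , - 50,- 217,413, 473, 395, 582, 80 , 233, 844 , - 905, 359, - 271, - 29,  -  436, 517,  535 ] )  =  [ - 905,-436, - 271, - 217, - 50,-46,  -  29, 80 , 233, 359, 395,413 , 473, 517 , 535, 582, 844 ]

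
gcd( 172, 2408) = 172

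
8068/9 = 8068/9 = 896.44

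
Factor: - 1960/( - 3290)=2^2*7^1*47^( - 1 ) = 28/47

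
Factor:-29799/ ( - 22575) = 33/25 = 3^1* 5^(-2)*11^1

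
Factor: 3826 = 2^1 * 1913^1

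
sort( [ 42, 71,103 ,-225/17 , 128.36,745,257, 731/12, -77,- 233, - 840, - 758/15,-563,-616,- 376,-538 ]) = [ - 840, - 616,  -  563,  -  538,-376, - 233,-77,-758/15, - 225/17,42,731/12,71, 103,128.36, 257, 745]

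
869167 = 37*23491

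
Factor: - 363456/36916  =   - 90864/9229 = -  2^4  *3^2*11^( - 1)*631^1*839^( - 1)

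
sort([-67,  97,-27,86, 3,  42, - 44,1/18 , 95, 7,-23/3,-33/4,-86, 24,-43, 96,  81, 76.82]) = [-86, - 67, - 44, - 43 , - 27, - 33/4, - 23/3, 1/18, 3,7,  24,42, 76.82, 81 , 86, 95,96,97]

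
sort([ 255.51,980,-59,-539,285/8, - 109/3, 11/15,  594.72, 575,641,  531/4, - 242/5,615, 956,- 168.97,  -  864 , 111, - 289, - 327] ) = [ - 864  , - 539, - 327, - 289, - 168.97, - 59, - 242/5, - 109/3, 11/15,  285/8,  111,  531/4,  255.51, 575,594.72,615  ,  641,956, 980]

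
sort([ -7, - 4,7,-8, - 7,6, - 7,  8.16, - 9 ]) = [ - 9 , - 8 , - 7,-7,-7, - 4,6, 7, 8.16]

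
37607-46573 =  - 8966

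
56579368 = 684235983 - 627656615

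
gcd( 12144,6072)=6072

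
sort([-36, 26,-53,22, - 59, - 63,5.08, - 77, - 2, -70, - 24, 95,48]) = [ - 77, - 70, - 63,- 59, - 53, - 36, - 24,-2, 5.08, 22,26,48,95] 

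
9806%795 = 266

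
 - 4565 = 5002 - 9567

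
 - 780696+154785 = - 625911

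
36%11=3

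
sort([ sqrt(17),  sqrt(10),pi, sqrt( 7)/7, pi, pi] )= [ sqrt(7) /7, pi,pi, pi,sqrt( 10),sqrt(17) ] 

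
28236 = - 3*(- 9412)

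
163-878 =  - 715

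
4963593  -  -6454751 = 11418344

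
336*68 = 22848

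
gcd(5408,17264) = 208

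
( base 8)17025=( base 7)31311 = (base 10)7701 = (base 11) 5871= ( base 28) 9n1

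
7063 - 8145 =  - 1082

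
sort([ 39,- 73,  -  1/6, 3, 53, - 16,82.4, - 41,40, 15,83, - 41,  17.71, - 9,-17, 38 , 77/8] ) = [ - 73 ,  -  41, - 41 ,-17,-16, - 9,-1/6, 3,  77/8, 15 , 17.71,38,39,40,53, 82.4, 83] 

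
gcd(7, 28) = 7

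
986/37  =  26 + 24/37= 26.65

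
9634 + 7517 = 17151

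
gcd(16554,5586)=6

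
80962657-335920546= - 254957889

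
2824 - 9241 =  - 6417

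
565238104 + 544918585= 1110156689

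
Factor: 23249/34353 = 3^( - 2)*11^( - 1) * 67^1 = 67/99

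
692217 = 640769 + 51448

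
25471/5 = 5094 + 1/5 = 5094.20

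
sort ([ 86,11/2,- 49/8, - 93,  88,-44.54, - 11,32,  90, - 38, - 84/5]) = [ - 93,-44.54, - 38, - 84/5, - 11, - 49/8, 11/2,32, 86,88, 90] 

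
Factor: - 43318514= - 2^1*21659257^1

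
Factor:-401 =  - 401^1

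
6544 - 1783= 4761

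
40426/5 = 40426/5 = 8085.20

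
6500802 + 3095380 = 9596182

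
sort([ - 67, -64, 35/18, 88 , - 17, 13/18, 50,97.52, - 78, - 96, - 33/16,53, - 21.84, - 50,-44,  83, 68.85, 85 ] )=[ - 96 ,-78, - 67, - 64,-50,-44, - 21.84, - 17, - 33/16, 13/18, 35/18, 50, 53, 68.85 , 83, 85 , 88, 97.52] 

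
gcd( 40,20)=20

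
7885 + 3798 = 11683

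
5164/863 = 5 + 849/863 = 5.98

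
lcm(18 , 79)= 1422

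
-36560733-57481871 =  - 94042604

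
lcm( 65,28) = 1820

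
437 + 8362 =8799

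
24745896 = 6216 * 3981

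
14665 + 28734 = 43399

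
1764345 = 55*32079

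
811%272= 267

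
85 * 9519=809115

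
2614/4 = 1307/2= 653.50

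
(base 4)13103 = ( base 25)ih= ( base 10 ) 467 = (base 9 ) 568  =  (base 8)723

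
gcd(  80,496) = 16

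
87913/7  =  12559 = 12559.00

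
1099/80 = 13+ 59/80 = 13.74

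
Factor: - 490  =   - 2^1*5^1 * 7^2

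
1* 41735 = 41735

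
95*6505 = 617975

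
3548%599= 553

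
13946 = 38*367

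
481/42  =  481/42  =  11.45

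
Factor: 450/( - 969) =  - 2^1*3^1 * 5^2*17^ ( - 1) * 19^( - 1 ) = - 150/323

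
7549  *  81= 611469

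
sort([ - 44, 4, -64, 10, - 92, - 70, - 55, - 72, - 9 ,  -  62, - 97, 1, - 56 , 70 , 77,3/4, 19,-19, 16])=[ - 97,-92, -72, - 70, - 64,-62, - 56,- 55,- 44, - 19 , - 9, 3/4, 1, 4, 10,16, 19, 70, 77]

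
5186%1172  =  498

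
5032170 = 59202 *85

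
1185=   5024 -3839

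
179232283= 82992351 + 96239932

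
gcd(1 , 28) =1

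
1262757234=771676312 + 491080922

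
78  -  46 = 32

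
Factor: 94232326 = 2^1*17^1 * 1033^1  *2683^1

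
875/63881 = 875/63881  =  0.01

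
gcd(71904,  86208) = 96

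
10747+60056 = 70803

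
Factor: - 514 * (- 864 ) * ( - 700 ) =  - 2^8 * 3^3 * 5^2 * 7^1 * 257^1 = -310867200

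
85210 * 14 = 1192940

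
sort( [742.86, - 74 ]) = [ - 74,742.86 ] 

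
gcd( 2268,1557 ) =9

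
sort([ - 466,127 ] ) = [  -  466,127]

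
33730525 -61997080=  - 28266555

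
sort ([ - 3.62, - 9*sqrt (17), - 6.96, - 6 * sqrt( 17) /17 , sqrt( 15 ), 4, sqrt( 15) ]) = [ - 9 * sqrt( 17 ), - 6.96, - 3.62, - 6*sqrt(17 )/17, sqrt (15 ), sqrt( 15 ), 4] 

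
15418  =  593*26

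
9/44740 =9/44740 = 0.00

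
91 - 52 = 39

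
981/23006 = 981/23006 = 0.04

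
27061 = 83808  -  56747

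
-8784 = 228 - 9012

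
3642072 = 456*7987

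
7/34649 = 7/34649 = 0.00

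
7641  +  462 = 8103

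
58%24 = 10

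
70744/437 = 161+387/437 = 161.89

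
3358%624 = 238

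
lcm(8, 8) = 8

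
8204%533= 209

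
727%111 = 61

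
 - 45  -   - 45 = 0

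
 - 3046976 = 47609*( - 64)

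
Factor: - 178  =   - 2^1*89^1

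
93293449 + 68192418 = 161485867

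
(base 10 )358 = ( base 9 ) 437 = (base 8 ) 546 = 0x166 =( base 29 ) ca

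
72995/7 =72995/7 =10427.86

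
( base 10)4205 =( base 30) 4K5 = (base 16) 106d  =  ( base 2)1000001101101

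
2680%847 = 139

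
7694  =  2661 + 5033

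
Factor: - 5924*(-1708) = 2^4*7^1*61^1*1481^1 = 10118192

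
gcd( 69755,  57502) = 1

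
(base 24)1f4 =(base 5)12230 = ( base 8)1654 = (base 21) 22g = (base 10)940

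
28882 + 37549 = 66431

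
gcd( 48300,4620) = 420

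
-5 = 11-16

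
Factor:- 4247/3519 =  - 3^ ( - 2 )*17^( - 1 )*23^(  -  1) *31^1*137^1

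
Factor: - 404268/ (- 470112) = 2^( - 3)*83^( - 1 ) * 571^1 = 571/664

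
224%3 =2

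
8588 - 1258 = 7330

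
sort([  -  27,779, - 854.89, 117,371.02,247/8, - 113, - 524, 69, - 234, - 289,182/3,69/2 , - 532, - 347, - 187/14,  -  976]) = [-976, - 854.89, - 532,-524,- 347, - 289, - 234, - 113,-27 , - 187/14,247/8,69/2,  182/3,69,117,371.02, 779 ]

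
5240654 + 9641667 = 14882321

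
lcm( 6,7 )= 42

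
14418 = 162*89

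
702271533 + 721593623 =1423865156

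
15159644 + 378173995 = 393333639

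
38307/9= 4256 + 1/3 = 4256.33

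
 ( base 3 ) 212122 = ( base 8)1176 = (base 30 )L8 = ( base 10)638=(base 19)1EB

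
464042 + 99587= 563629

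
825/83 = 9 + 78/83 =9.94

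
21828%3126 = 3072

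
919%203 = 107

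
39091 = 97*403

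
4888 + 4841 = 9729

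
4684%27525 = 4684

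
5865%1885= 210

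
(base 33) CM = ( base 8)642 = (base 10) 418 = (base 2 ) 110100010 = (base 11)350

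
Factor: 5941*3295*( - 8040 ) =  - 157387783800 = - 2^3 * 3^1*5^2 * 13^1 * 67^1*457^1 * 659^1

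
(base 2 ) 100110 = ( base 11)35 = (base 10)38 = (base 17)24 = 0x26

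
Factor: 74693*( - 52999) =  - 3958654307 = - 113^1*661^1*52999^1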